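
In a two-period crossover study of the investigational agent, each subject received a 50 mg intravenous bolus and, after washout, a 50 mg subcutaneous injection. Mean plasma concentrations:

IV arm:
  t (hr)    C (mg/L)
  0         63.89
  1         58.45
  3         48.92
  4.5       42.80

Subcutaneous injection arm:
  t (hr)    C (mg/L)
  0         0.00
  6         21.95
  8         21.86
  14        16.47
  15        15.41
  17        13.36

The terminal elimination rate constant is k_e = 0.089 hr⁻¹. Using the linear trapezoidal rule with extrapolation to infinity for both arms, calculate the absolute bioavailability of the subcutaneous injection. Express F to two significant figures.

Trapezoidal AUC_0→4.5 (IV):
  [0→1]: (63.89+58.45)/2 × 1 = 61.17
  [1→3]: (58.45+48.92)/2 × 2 = 107.37
  [3→4.5]: (48.92+42.80)/2 × 1.5 = 68.79
  Sum = 237.33 mg/L·hr
IV tail: 42.80/0.089 = 480.899; AUC_iv,0→∞ = 237.33 + 480.899 = 718.229 mg/L·hr
Trapezoidal AUC_0→17 (subcutaneous injection):
  [0→6]: (0.00+21.95)/2 × 6 = 65.85
  [6→8]: (21.95+21.86)/2 × 2 = 43.81
  [8→14]: (21.86+16.47)/2 × 6 = 114.99
  [14→15]: (16.47+15.41)/2 × 1 = 15.94
  [15→17]: (15.41+13.36)/2 × 2 = 28.77
  Sum = 269.36 mg/L·hr
subcutaneous injection tail: 13.36/0.089 = 150.112; AUC_ev,0→∞ = 269.36 + 150.112 = 419.472 mg/L·hr
F = (AUC_ev/D_ev)/(AUC_iv/D_iv) = (419.472/50)/(718.229/50) = 8.38944/14.36458 = 0.5840

F = 0.58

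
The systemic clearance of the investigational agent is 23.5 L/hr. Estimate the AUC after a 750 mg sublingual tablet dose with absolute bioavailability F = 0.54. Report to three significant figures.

AUC_0→∞ = F × Dose / CL
        = 0.54 × 750 / 23.5 = 17.234 mg/L·hr

AUC = 17.2 mg/L·hr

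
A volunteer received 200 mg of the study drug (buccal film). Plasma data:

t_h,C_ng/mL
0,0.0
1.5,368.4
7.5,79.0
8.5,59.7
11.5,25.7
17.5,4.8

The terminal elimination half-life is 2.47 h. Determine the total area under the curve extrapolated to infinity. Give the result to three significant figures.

AUC = 1920 ng/mL·h

Trapezoidal AUC_0→17.5:
  [0→1.5]: (0.0+368.4)/2 × 1.5 = 276.3
  [1.5→7.5]: (368.4+79.0)/2 × 6 = 1342.2
  [7.5→8.5]: (79.0+59.7)/2 × 1 = 69.35
  [8.5→11.5]: (59.7+25.7)/2 × 3 = 128.1
  [11.5→17.5]: (25.7+4.8)/2 × 6 = 91.5
  Sum = 1907.45 ng/mL·h
k_e = ln2 / t½ = 0.693147 / 2.47 = 0.2806 h^-1
Extrapolated tail: C_last / k_e = 4.8 / 0.2806 = 17.106
AUC_0→∞ = 1907.45 + 17.106 = 1924.556 ng/mL·h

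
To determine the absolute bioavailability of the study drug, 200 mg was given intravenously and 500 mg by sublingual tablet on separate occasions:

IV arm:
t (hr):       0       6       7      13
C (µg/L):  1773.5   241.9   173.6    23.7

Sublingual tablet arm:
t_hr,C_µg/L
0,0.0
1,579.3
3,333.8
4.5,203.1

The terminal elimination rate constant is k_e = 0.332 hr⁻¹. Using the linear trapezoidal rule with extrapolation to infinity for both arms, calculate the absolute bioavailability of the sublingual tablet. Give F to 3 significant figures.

Trapezoidal AUC_0→13 (IV):
  [0→6]: (1773.5+241.9)/2 × 6 = 6046.2
  [6→7]: (241.9+173.6)/2 × 1 = 207.75
  [7→13]: (173.6+23.7)/2 × 6 = 591.9
  Sum = 6845.85 µg/L·hr
IV tail: 23.7/0.332 = 71.386; AUC_iv,0→∞ = 6845.85 + 71.386 = 6917.236 µg/L·hr
Trapezoidal AUC_0→4.5 (sublingual tablet):
  [0→1]: (0.0+579.3)/2 × 1 = 289.65
  [1→3]: (579.3+333.8)/2 × 2 = 913.1
  [3→4.5]: (333.8+203.1)/2 × 1.5 = 402.675
  Sum = 1605.425 µg/L·hr
sublingual tablet tail: 203.1/0.332 = 611.747; AUC_ev,0→∞ = 1605.425 + 611.747 = 2217.172 µg/L·hr
F = (AUC_ev/D_ev)/(AUC_iv/D_iv) = (2217.172/500)/(6917.236/200) = 4.434344/34.58618 = 0.1282

F = 0.128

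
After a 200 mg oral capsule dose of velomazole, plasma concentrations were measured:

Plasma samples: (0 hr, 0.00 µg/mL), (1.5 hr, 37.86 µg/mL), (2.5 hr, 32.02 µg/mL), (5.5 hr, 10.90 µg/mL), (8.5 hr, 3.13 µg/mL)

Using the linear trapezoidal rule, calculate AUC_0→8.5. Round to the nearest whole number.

AUC = 149 µg/mL·hr

Trapezoidal AUC_0→8.5:
  [0→1.5]: (0.00+37.86)/2 × 1.5 = 28.395
  [1.5→2.5]: (37.86+32.02)/2 × 1 = 34.94
  [2.5→5.5]: (32.02+10.90)/2 × 3 = 64.38
  [5.5→8.5]: (10.90+3.13)/2 × 3 = 21.045
  Sum = 148.76 µg/mL·hr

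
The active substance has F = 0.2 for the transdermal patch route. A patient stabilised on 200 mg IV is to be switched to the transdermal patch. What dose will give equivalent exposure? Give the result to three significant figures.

D_transdermal = 1000 mg

For equal systemic exposure: F × D_ev = D_iv
D_ev = D_iv / F = 200 / 0.2 = 1000 mg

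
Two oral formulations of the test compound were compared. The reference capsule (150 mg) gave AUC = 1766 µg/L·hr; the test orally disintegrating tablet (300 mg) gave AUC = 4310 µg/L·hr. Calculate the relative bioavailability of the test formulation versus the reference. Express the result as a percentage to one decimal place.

F_rel = (AUC_test/D_test) / (AUC_ref/D_ref)
      = (4310/300) / (1766/150)
      = 14.3667 / 11.7733 = 1.2203 = 122.03%

F_rel = 122.0%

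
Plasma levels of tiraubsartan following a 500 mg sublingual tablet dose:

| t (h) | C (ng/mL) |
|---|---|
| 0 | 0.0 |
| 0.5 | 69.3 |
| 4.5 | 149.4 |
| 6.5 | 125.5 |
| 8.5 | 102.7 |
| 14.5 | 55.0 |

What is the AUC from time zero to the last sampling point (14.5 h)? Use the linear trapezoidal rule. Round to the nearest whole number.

Trapezoidal AUC_0→14.5:
  [0→0.5]: (0.0+69.3)/2 × 0.5 = 17.325
  [0.5→4.5]: (69.3+149.4)/2 × 4 = 437.4
  [4.5→6.5]: (149.4+125.5)/2 × 2 = 274.9
  [6.5→8.5]: (125.5+102.7)/2 × 2 = 228.2
  [8.5→14.5]: (102.7+55.0)/2 × 6 = 473.1
  Sum = 1430.925 ng/mL·h

AUC = 1431 ng/mL·h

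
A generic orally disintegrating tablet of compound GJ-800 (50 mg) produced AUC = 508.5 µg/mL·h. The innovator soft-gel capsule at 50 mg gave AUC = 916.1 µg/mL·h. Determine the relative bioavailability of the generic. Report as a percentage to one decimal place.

F_rel = 55.5%

F_rel = (AUC_test/D_test) / (AUC_ref/D_ref)
      = (508.5/50) / (916.1/50)
      = 10.17 / 18.322 = 0.5551 = 55.51%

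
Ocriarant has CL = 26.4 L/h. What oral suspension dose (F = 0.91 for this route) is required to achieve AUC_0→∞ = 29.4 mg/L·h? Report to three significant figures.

Dose = CL × AUC_0→∞ / F
     = 26.4 × 29.4 / 0.91 = 852.923 mg

Dose = 853 mg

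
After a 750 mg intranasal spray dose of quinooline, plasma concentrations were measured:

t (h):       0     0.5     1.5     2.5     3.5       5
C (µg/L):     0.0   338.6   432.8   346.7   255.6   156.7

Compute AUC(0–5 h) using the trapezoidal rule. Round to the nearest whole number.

Trapezoidal AUC_0→5:
  [0→0.5]: (0.0+338.6)/2 × 0.5 = 84.65
  [0.5→1.5]: (338.6+432.8)/2 × 1 = 385.7
  [1.5→2.5]: (432.8+346.7)/2 × 1 = 389.75
  [2.5→3.5]: (346.7+255.6)/2 × 1 = 301.15
  [3.5→5]: (255.6+156.7)/2 × 1.5 = 309.225
  Sum = 1470.475 µg/L·h

AUC = 1470 µg/L·h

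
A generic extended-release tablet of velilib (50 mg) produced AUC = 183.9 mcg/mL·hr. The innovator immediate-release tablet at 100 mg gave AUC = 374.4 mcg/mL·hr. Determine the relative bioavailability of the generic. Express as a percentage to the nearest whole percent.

F_rel = (AUC_test/D_test) / (AUC_ref/D_ref)
      = (183.9/50) / (374.4/100)
      = 3.678 / 3.744 = 0.9824 = 98.24%

F_rel = 98%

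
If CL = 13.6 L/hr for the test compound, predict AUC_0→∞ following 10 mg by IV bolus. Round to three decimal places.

AUC = 0.735 mg/L·hr

AUC_0→∞ = Dose_iv / CL
        = 10 / 13.6 = 0.735294 mg/L·hr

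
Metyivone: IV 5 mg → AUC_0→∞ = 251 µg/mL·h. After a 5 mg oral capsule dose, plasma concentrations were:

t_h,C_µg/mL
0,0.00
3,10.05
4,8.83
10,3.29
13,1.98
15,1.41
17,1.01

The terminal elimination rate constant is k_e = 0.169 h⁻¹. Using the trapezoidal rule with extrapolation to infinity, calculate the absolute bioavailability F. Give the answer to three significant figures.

Trapezoidal AUC_0→17 (oral capsule):
  [0→3]: (0.00+10.05)/2 × 3 = 15.075
  [3→4]: (10.05+8.83)/2 × 1 = 9.44
  [4→10]: (8.83+3.29)/2 × 6 = 36.36
  [10→13]: (3.29+1.98)/2 × 3 = 7.905
  [13→15]: (1.98+1.41)/2 × 2 = 3.39
  [15→17]: (1.41+1.01)/2 × 2 = 2.42
  Sum = 74.59 µg/mL·h
Tail: C_last/k_e = 1.01/0.169 = 5.976
AUC_0→∞ (oral capsule) = 74.59 + 5.976 = 80.566 µg/mL·h
F = (AUC_ev/D_ev)/(AUC_iv/D_iv) = (80.566/5)/(251/5) = 16.1132/50.2 = 0.3210

F = 0.321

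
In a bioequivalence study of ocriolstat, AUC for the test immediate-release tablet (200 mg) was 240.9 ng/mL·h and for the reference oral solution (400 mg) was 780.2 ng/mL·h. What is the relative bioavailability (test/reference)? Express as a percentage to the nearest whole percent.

F_rel = (AUC_test/D_test) / (AUC_ref/D_ref)
      = (240.9/200) / (780.2/400)
      = 1.2045 / 1.9505 = 0.6175 = 61.75%

F_rel = 62%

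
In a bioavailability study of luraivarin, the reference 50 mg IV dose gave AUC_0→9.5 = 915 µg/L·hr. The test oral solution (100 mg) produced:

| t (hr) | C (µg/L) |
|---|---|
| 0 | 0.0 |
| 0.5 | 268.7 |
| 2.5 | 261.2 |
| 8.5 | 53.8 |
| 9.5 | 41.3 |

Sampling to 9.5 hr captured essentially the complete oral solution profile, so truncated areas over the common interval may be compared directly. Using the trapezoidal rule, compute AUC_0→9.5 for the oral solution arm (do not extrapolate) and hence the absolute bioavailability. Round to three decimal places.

Trapezoidal AUC_0→9.5 (oral solution):
  [0→0.5]: (0.0+268.7)/2 × 0.5 = 67.175
  [0.5→2.5]: (268.7+261.2)/2 × 2 = 529.9
  [2.5→8.5]: (261.2+53.8)/2 × 6 = 945.0
  [8.5→9.5]: (53.8+41.3)/2 × 1 = 47.55
  Sum = 1589.625 µg/L·hr
F = (AUC_ev/D_ev)/(AUC_iv/D_iv) = (1589.625/100)/(915/50) = 15.89625/18.3 = 0.8686

F = 0.869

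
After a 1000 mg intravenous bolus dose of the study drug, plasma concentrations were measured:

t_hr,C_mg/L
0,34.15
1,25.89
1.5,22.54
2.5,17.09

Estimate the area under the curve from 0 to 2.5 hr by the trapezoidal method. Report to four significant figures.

Trapezoidal AUC_0→2.5:
  [0→1]: (34.15+25.89)/2 × 1 = 30.02
  [1→1.5]: (25.89+22.54)/2 × 0.5 = 12.1075
  [1.5→2.5]: (22.54+17.09)/2 × 1 = 19.815
  Sum = 61.9425 mg/L·hr

AUC = 61.94 mg/L·hr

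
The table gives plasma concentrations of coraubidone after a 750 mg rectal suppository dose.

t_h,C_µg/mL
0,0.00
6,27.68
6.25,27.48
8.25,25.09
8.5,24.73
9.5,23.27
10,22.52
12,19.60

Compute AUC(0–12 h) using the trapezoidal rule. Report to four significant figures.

Trapezoidal AUC_0→12:
  [0→6]: (0.00+27.68)/2 × 6 = 83.04
  [6→6.25]: (27.68+27.48)/2 × 0.25 = 6.895
  [6.25→8.25]: (27.48+25.09)/2 × 2 = 52.57
  [8.25→8.5]: (25.09+24.73)/2 × 0.25 = 6.2275
  [8.5→9.5]: (24.73+23.27)/2 × 1 = 24.0
  [9.5→10]: (23.27+22.52)/2 × 0.5 = 11.4475
  [10→12]: (22.52+19.60)/2 × 2 = 42.12
  Sum = 226.3 µg/mL·h

AUC = 226.3 µg/mL·h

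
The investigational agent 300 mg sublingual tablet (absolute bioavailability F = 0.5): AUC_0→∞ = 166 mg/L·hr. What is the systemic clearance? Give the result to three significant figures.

CL = F × Dose / AUC_0→∞
   = 0.5 × 300 / 166 = 0.903614 L/hr

CL = 0.904 L/hr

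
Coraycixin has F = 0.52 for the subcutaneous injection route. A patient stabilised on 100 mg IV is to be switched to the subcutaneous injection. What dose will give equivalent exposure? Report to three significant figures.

For equal systemic exposure: F × D_ev = D_iv
D_ev = D_iv / F = 100 / 0.52 = 192.308 mg

D_subcutaneous = 192 mg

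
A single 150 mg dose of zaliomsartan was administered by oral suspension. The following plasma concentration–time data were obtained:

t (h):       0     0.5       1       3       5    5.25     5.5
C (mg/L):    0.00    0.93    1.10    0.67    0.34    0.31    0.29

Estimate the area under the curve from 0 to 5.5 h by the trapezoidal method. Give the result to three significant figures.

Trapezoidal AUC_0→5.5:
  [0→0.5]: (0.00+0.93)/2 × 0.5 = 0.2325
  [0.5→1]: (0.93+1.10)/2 × 0.5 = 0.5075
  [1→3]: (1.10+0.67)/2 × 2 = 1.77
  [3→5]: (0.67+0.34)/2 × 2 = 1.01
  [5→5.25]: (0.34+0.31)/2 × 0.25 = 0.08125
  [5.25→5.5]: (0.31+0.29)/2 × 0.25 = 0.075
  Sum = 3.67625 mg/L·h

AUC = 3.68 mg/L·h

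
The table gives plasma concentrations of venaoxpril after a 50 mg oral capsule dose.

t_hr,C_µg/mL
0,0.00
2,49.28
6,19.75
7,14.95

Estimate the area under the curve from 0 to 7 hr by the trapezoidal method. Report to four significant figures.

AUC = 204.7 µg/mL·hr

Trapezoidal AUC_0→7:
  [0→2]: (0.00+49.28)/2 × 2 = 49.28
  [2→6]: (49.28+19.75)/2 × 4 = 138.06
  [6→7]: (19.75+14.95)/2 × 1 = 17.35
  Sum = 204.69 µg/mL·hr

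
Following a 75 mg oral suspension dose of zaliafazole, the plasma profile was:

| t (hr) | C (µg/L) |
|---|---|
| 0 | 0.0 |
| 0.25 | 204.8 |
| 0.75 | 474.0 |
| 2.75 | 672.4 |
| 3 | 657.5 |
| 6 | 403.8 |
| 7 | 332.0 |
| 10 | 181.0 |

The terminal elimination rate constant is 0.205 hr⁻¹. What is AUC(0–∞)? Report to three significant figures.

AUC = 5120 µg/L·hr

Trapezoidal AUC_0→10:
  [0→0.25]: (0.0+204.8)/2 × 0.25 = 25.6
  [0.25→0.75]: (204.8+474.0)/2 × 0.5 = 169.7
  [0.75→2.75]: (474.0+672.4)/2 × 2 = 1146.4
  [2.75→3]: (672.4+657.5)/2 × 0.25 = 166.2375
  [3→6]: (657.5+403.8)/2 × 3 = 1591.95
  [6→7]: (403.8+332.0)/2 × 1 = 367.9
  [7→10]: (332.0+181.0)/2 × 3 = 769.5
  Sum = 4237.2875 µg/L·hr
Extrapolated tail: C_last / k_e = 181.0 / 0.205 = 882.927
AUC_0→∞ = 4237.2875 + 882.927 = 5120.2145 µg/L·hr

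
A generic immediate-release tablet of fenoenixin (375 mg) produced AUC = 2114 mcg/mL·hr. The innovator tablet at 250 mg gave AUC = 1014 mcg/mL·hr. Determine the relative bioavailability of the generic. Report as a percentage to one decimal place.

F_rel = (AUC_test/D_test) / (AUC_ref/D_ref)
      = (2114/375) / (1014/250)
      = 5.63733 / 4.056 = 1.3899 = 138.99%

F_rel = 139.0%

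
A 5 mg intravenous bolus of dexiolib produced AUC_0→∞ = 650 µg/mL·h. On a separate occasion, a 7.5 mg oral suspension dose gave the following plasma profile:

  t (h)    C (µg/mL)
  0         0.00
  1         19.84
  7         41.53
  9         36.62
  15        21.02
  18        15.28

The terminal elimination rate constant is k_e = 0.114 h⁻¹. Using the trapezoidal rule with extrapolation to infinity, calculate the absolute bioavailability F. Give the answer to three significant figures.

F = 0.650

Trapezoidal AUC_0→18 (oral suspension):
  [0→1]: (0.00+19.84)/2 × 1 = 9.92
  [1→7]: (19.84+41.53)/2 × 6 = 184.11
  [7→9]: (41.53+36.62)/2 × 2 = 78.15
  [9→15]: (36.62+21.02)/2 × 6 = 172.92
  [15→18]: (21.02+15.28)/2 × 3 = 54.45
  Sum = 499.55 µg/mL·h
Tail: C_last/k_e = 15.28/0.114 = 134.035
AUC_0→∞ (oral suspension) = 499.55 + 134.035 = 633.585 µg/mL·h
F = (AUC_ev/D_ev)/(AUC_iv/D_iv) = (633.585/7.5)/(650/5) = 84.478/130 = 0.6498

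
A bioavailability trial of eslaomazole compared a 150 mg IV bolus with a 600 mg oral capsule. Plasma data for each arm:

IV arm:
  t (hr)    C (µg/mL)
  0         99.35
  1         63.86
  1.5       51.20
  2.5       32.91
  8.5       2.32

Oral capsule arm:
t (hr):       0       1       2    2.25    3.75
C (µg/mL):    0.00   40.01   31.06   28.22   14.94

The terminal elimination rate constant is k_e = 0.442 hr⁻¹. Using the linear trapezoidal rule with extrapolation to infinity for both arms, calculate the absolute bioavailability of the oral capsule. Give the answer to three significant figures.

F = 0.123

Trapezoidal AUC_0→8.5 (IV):
  [0→1]: (99.35+63.86)/2 × 1 = 81.605
  [1→1.5]: (63.86+51.20)/2 × 0.5 = 28.765
  [1.5→2.5]: (51.20+32.91)/2 × 1 = 42.055
  [2.5→8.5]: (32.91+2.32)/2 × 6 = 105.69
  Sum = 258.115 µg/mL·hr
IV tail: 2.32/0.442 = 5.249; AUC_iv,0→∞ = 258.115 + 5.249 = 263.364 µg/mL·hr
Trapezoidal AUC_0→3.75 (oral capsule):
  [0→1]: (0.00+40.01)/2 × 1 = 20.005
  [1→2]: (40.01+31.06)/2 × 1 = 35.535
  [2→2.25]: (31.06+28.22)/2 × 0.25 = 7.41
  [2.25→3.75]: (28.22+14.94)/2 × 1.5 = 32.37
  Sum = 95.32 µg/mL·hr
oral capsule tail: 14.94/0.442 = 33.801; AUC_ev,0→∞ = 95.32 + 33.801 = 129.121 µg/mL·hr
F = (AUC_ev/D_ev)/(AUC_iv/D_iv) = (129.121/600)/(263.364/150) = 0.215202/1.75576 = 0.1226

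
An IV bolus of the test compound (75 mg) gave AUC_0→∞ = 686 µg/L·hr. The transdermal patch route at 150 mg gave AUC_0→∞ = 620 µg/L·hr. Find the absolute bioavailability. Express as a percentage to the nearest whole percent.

F = 45%

F = (AUC_ev / D_ev) / (AUC_iv / D_iv)
  = (620/150) / (686/75)
  = 4.13333 / 9.14667 = 0.4519
  = 45.19%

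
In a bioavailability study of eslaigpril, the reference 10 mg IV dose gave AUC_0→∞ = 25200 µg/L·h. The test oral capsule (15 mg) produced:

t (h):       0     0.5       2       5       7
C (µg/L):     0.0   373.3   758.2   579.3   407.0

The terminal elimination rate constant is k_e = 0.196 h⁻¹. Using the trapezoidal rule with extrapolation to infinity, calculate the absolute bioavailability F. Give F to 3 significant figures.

F = 0.159

Trapezoidal AUC_0→7 (oral capsule):
  [0→0.5]: (0.0+373.3)/2 × 0.5 = 93.325
  [0.5→2]: (373.3+758.2)/2 × 1.5 = 848.625
  [2→5]: (758.2+579.3)/2 × 3 = 2006.25
  [5→7]: (579.3+407.0)/2 × 2 = 986.3
  Sum = 3934.5 µg/L·h
Tail: C_last/k_e = 407.0/0.196 = 2076.531
AUC_0→∞ (oral capsule) = 3934.5 + 2076.531 = 6011.031 µg/L·h
F = (AUC_ev/D_ev)/(AUC_iv/D_iv) = (6011.031/15)/(25200/10) = 400.7354/2520 = 0.1590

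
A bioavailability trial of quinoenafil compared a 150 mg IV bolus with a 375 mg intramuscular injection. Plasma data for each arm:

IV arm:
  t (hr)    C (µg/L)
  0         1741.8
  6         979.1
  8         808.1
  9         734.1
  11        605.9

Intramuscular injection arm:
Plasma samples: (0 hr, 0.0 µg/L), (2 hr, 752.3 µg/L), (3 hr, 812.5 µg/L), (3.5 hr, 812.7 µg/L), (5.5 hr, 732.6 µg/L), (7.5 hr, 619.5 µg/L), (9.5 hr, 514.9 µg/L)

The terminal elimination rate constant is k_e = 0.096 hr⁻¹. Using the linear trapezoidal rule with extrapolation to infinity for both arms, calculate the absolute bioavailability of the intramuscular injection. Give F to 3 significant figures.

Trapezoidal AUC_0→11 (IV):
  [0→6]: (1741.8+979.1)/2 × 6 = 8162.7
  [6→8]: (979.1+808.1)/2 × 2 = 1787.2
  [8→9]: (808.1+734.1)/2 × 1 = 771.1
  [9→11]: (734.1+605.9)/2 × 2 = 1340.0
  Sum = 12061.0 µg/L·hr
IV tail: 605.9/0.096 = 6311.458; AUC_iv,0→∞ = 12061.0 + 6311.458 = 18372.458 µg/L·hr
Trapezoidal AUC_0→9.5 (intramuscular injection):
  [0→2]: (0.0+752.3)/2 × 2 = 752.3
  [2→3]: (752.3+812.5)/2 × 1 = 782.4
  [3→3.5]: (812.5+812.7)/2 × 0.5 = 406.3
  [3.5→5.5]: (812.7+732.6)/2 × 2 = 1545.3
  [5.5→7.5]: (732.6+619.5)/2 × 2 = 1352.1
  [7.5→9.5]: (619.5+514.9)/2 × 2 = 1134.4
  Sum = 5972.8 µg/L·hr
intramuscular injection tail: 514.9/0.096 = 5363.542; AUC_ev,0→∞ = 5972.8 + 5363.542 = 11336.342 µg/L·hr
F = (AUC_ev/D_ev)/(AUC_iv/D_iv) = (11336.342/375)/(18372.458/150) = 30.2302/122.483 = 0.2468

F = 0.247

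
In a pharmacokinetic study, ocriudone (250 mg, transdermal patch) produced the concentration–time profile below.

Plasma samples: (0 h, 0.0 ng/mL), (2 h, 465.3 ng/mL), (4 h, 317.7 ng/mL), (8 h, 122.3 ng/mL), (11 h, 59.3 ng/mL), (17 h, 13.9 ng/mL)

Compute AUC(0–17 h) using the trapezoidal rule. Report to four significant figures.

Trapezoidal AUC_0→17:
  [0→2]: (0.0+465.3)/2 × 2 = 465.3
  [2→4]: (465.3+317.7)/2 × 2 = 783.0
  [4→8]: (317.7+122.3)/2 × 4 = 880.0
  [8→11]: (122.3+59.3)/2 × 3 = 272.4
  [11→17]: (59.3+13.9)/2 × 6 = 219.6
  Sum = 2620.3 ng/mL·h

AUC = 2620 ng/mL·h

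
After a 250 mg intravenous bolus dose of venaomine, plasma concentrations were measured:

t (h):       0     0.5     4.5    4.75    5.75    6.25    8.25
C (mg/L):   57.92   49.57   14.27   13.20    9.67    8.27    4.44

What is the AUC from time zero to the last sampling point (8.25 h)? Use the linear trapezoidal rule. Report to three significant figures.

Trapezoidal AUC_0→8.25:
  [0→0.5]: (57.92+49.57)/2 × 0.5 = 26.8725
  [0.5→4.5]: (49.57+14.27)/2 × 4 = 127.68
  [4.5→4.75]: (14.27+13.20)/2 × 0.25 = 3.43375
  [4.75→5.75]: (13.20+9.67)/2 × 1 = 11.435
  [5.75→6.25]: (9.67+8.27)/2 × 0.5 = 4.485
  [6.25→8.25]: (8.27+4.44)/2 × 2 = 12.71
  Sum = 186.61625 mg/L·h

AUC = 187 mg/L·h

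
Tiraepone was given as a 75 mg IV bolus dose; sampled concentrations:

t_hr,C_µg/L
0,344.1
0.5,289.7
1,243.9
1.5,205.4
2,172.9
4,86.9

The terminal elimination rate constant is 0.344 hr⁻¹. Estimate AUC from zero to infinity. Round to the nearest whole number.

Trapezoidal AUC_0→4:
  [0→0.5]: (344.1+289.7)/2 × 0.5 = 158.45
  [0.5→1]: (289.7+243.9)/2 × 0.5 = 133.4
  [1→1.5]: (243.9+205.4)/2 × 0.5 = 112.325
  [1.5→2]: (205.4+172.9)/2 × 0.5 = 94.575
  [2→4]: (172.9+86.9)/2 × 2 = 259.8
  Sum = 758.55 µg/L·hr
Extrapolated tail: C_last / k_e = 86.9 / 0.344 = 252.616
AUC_0→∞ = 758.55 + 252.616 = 1011.166 µg/L·hr

AUC = 1011 µg/L·hr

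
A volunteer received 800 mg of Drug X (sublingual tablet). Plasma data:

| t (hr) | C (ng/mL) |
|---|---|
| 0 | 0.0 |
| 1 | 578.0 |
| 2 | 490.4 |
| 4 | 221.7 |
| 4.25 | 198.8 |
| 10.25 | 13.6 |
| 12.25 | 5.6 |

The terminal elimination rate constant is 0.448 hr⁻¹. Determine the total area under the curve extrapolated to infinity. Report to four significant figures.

AUC = 2257 ng/mL·hr

Trapezoidal AUC_0→12.25:
  [0→1]: (0.0+578.0)/2 × 1 = 289.0
  [1→2]: (578.0+490.4)/2 × 1 = 534.2
  [2→4]: (490.4+221.7)/2 × 2 = 712.1
  [4→4.25]: (221.7+198.8)/2 × 0.25 = 52.5625
  [4.25→10.25]: (198.8+13.6)/2 × 6 = 637.2
  [10.25→12.25]: (13.6+5.6)/2 × 2 = 19.2
  Sum = 2244.2625 ng/mL·hr
Extrapolated tail: C_last / k_e = 5.6 / 0.448 = 12.500
AUC_0→∞ = 2244.2625 + 12.500 = 2256.7625 ng/mL·hr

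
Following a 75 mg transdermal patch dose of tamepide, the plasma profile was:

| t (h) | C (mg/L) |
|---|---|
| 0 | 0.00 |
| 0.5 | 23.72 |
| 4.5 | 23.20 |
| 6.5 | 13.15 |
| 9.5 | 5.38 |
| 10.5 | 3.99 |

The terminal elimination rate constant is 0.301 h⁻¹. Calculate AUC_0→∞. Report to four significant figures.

AUC = 181.9 mg/L·h

Trapezoidal AUC_0→10.5:
  [0→0.5]: (0.00+23.72)/2 × 0.5 = 5.93
  [0.5→4.5]: (23.72+23.20)/2 × 4 = 93.84
  [4.5→6.5]: (23.20+13.15)/2 × 2 = 36.35
  [6.5→9.5]: (13.15+5.38)/2 × 3 = 27.795
  [9.5→10.5]: (5.38+3.99)/2 × 1 = 4.685
  Sum = 168.6 mg/L·h
Extrapolated tail: C_last / k_e = 3.99 / 0.301 = 13.256
AUC_0→∞ = 168.6 + 13.256 = 181.856 mg/L·h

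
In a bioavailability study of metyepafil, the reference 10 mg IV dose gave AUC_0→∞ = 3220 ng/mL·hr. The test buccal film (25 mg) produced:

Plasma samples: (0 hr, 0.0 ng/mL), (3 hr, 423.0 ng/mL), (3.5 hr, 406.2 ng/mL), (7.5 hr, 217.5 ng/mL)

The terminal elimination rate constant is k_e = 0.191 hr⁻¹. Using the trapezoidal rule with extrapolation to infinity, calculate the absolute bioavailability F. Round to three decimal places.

F = 0.401

Trapezoidal AUC_0→7.5 (buccal film):
  [0→3]: (0.0+423.0)/2 × 3 = 634.5
  [3→3.5]: (423.0+406.2)/2 × 0.5 = 207.3
  [3.5→7.5]: (406.2+217.5)/2 × 4 = 1247.4
  Sum = 2089.2 ng/mL·hr
Tail: C_last/k_e = 217.5/0.191 = 1138.743
AUC_0→∞ (buccal film) = 2089.2 + 1138.743 = 3227.943 ng/mL·hr
F = (AUC_ev/D_ev)/(AUC_iv/D_iv) = (3227.943/25)/(3220/10) = 129.11772/322 = 0.4010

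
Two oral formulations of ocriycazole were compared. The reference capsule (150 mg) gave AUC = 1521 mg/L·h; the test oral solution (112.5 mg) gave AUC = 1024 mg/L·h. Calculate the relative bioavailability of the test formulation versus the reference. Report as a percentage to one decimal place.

F_rel = 89.8%

F_rel = (AUC_test/D_test) / (AUC_ref/D_ref)
      = (1024/112.5) / (1521/150)
      = 9.10222 / 10.14 = 0.8977 = 89.77%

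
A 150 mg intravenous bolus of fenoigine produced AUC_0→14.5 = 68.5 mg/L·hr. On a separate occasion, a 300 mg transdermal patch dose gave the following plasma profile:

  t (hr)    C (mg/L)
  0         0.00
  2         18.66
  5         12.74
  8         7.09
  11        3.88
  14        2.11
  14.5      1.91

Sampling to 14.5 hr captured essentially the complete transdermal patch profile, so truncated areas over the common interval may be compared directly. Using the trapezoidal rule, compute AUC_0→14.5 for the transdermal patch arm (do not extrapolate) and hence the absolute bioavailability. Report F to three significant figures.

F = 0.890

Trapezoidal AUC_0→14.5 (transdermal patch):
  [0→2]: (0.00+18.66)/2 × 2 = 18.66
  [2→5]: (18.66+12.74)/2 × 3 = 47.1
  [5→8]: (12.74+7.09)/2 × 3 = 29.745
  [8→11]: (7.09+3.88)/2 × 3 = 16.455
  [11→14]: (3.88+2.11)/2 × 3 = 8.985
  [14→14.5]: (2.11+1.91)/2 × 0.5 = 1.005
  Sum = 121.95 mg/L·hr
F = (AUC_ev/D_ev)/(AUC_iv/D_iv) = (121.95/300)/(68.5/150) = 0.4065/0.456667 = 0.8901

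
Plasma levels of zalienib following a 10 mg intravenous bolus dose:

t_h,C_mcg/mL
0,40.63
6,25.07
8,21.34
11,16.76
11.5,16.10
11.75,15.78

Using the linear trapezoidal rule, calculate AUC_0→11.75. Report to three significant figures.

AUC = 313 mcg/mL·h

Trapezoidal AUC_0→11.75:
  [0→6]: (40.63+25.07)/2 × 6 = 197.1
  [6→8]: (25.07+21.34)/2 × 2 = 46.41
  [8→11]: (21.34+16.76)/2 × 3 = 57.15
  [11→11.5]: (16.76+16.10)/2 × 0.5 = 8.215
  [11.5→11.75]: (16.10+15.78)/2 × 0.25 = 3.985
  Sum = 312.86 mcg/mL·h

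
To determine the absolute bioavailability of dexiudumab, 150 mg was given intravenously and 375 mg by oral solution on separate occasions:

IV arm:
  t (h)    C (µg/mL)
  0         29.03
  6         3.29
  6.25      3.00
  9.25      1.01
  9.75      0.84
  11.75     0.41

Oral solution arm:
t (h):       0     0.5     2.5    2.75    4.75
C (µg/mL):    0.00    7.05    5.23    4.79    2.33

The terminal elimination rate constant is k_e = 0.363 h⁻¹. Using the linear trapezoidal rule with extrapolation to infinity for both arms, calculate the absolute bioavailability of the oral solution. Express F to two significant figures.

Trapezoidal AUC_0→11.75 (IV):
  [0→6]: (29.03+3.29)/2 × 6 = 96.96
  [6→6.25]: (3.29+3.00)/2 × 0.25 = 0.78625
  [6.25→9.25]: (3.00+1.01)/2 × 3 = 6.015
  [9.25→9.75]: (1.01+0.84)/2 × 0.5 = 0.4625
  [9.75→11.75]: (0.84+0.41)/2 × 2 = 1.25
  Sum = 105.47375 µg/mL·h
IV tail: 0.41/0.363 = 1.129; AUC_iv,0→∞ = 105.47375 + 1.129 = 106.60275 µg/mL·h
Trapezoidal AUC_0→4.75 (oral solution):
  [0→0.5]: (0.00+7.05)/2 × 0.5 = 1.7625
  [0.5→2.5]: (7.05+5.23)/2 × 2 = 12.28
  [2.5→2.75]: (5.23+4.79)/2 × 0.25 = 1.2525
  [2.75→4.75]: (4.79+2.33)/2 × 2 = 7.12
  Sum = 22.415 µg/mL·h
oral solution tail: 2.33/0.363 = 6.419; AUC_ev,0→∞ = 22.415 + 6.419 = 28.834 µg/mL·h
F = (AUC_ev/D_ev)/(AUC_iv/D_iv) = (28.834/375)/(106.60275/150) = 0.0768907/0.710685 = 0.1082

F = 0.11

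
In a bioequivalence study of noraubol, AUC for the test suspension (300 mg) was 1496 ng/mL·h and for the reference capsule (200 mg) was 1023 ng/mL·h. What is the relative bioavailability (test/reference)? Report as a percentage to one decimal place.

F_rel = 97.5%

F_rel = (AUC_test/D_test) / (AUC_ref/D_ref)
      = (1496/300) / (1023/200)
      = 4.98667 / 5.115 = 0.9749 = 97.49%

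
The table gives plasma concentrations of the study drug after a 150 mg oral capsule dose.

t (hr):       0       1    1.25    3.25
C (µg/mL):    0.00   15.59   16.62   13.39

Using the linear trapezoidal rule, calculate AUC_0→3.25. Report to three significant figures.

AUC = 41.8 µg/mL·hr

Trapezoidal AUC_0→3.25:
  [0→1]: (0.00+15.59)/2 × 1 = 7.795
  [1→1.25]: (15.59+16.62)/2 × 0.25 = 4.02625
  [1.25→3.25]: (16.62+13.39)/2 × 2 = 30.01
  Sum = 41.83125 µg/mL·hr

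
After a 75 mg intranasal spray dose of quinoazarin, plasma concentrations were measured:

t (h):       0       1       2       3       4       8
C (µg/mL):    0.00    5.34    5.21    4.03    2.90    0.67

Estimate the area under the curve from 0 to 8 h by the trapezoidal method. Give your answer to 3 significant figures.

AUC = 23.2 µg/mL·h

Trapezoidal AUC_0→8:
  [0→1]: (0.00+5.34)/2 × 1 = 2.67
  [1→2]: (5.34+5.21)/2 × 1 = 5.275
  [2→3]: (5.21+4.03)/2 × 1 = 4.62
  [3→4]: (4.03+2.90)/2 × 1 = 3.465
  [4→8]: (2.90+0.67)/2 × 4 = 7.14
  Sum = 23.17 µg/mL·h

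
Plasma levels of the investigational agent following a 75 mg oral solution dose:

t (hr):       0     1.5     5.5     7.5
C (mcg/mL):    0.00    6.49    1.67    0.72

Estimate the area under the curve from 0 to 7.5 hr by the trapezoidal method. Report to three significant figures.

AUC = 23.6 mcg/mL·hr

Trapezoidal AUC_0→7.5:
  [0→1.5]: (0.00+6.49)/2 × 1.5 = 4.8675
  [1.5→5.5]: (6.49+1.67)/2 × 4 = 16.32
  [5.5→7.5]: (1.67+0.72)/2 × 2 = 2.39
  Sum = 23.5775 mcg/mL·hr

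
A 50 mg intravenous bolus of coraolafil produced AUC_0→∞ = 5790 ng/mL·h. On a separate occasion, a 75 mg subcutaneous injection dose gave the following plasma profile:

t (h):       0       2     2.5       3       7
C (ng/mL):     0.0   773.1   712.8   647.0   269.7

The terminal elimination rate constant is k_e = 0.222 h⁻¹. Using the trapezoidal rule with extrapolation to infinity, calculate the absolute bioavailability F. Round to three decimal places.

F = 0.522

Trapezoidal AUC_0→7 (subcutaneous injection):
  [0→2]: (0.0+773.1)/2 × 2 = 773.1
  [2→2.5]: (773.1+712.8)/2 × 0.5 = 371.475
  [2.5→3]: (712.8+647.0)/2 × 0.5 = 339.95
  [3→7]: (647.0+269.7)/2 × 4 = 1833.4
  Sum = 3317.925 ng/mL·h
Tail: C_last/k_e = 269.7/0.222 = 1214.865
AUC_0→∞ (subcutaneous injection) = 3317.925 + 1214.865 = 4532.79 ng/mL·h
F = (AUC_ev/D_ev)/(AUC_iv/D_iv) = (4532.79/75)/(5790/50) = 60.4372/115.8 = 0.5219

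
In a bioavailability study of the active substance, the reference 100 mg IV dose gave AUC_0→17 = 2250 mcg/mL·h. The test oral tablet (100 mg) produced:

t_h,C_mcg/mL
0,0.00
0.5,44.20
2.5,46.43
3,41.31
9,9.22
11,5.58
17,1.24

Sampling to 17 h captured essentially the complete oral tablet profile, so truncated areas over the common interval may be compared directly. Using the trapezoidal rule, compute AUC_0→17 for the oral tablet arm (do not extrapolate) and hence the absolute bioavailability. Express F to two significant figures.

F = 0.14

Trapezoidal AUC_0→17 (oral tablet):
  [0→0.5]: (0.00+44.20)/2 × 0.5 = 11.05
  [0.5→2.5]: (44.20+46.43)/2 × 2 = 90.63
  [2.5→3]: (46.43+41.31)/2 × 0.5 = 21.935
  [3→9]: (41.31+9.22)/2 × 6 = 151.59
  [9→11]: (9.22+5.58)/2 × 2 = 14.8
  [11→17]: (5.58+1.24)/2 × 6 = 20.46
  Sum = 310.465 mcg/mL·h
F = (AUC_ev/D_ev)/(AUC_iv/D_iv) = (310.465/100)/(2250/100) = 3.10465/22.5 = 0.1380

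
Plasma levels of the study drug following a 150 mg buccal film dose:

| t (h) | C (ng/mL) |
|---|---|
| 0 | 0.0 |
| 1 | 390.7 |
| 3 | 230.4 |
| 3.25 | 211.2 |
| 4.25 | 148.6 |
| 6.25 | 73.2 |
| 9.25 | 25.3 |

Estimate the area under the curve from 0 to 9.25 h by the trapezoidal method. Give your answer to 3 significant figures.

Trapezoidal AUC_0→9.25:
  [0→1]: (0.0+390.7)/2 × 1 = 195.35
  [1→3]: (390.7+230.4)/2 × 2 = 621.1
  [3→3.25]: (230.4+211.2)/2 × 0.25 = 55.2
  [3.25→4.25]: (211.2+148.6)/2 × 1 = 179.9
  [4.25→6.25]: (148.6+73.2)/2 × 2 = 221.8
  [6.25→9.25]: (73.2+25.3)/2 × 3 = 147.75
  Sum = 1421.1 ng/mL·h

AUC = 1420 ng/mL·h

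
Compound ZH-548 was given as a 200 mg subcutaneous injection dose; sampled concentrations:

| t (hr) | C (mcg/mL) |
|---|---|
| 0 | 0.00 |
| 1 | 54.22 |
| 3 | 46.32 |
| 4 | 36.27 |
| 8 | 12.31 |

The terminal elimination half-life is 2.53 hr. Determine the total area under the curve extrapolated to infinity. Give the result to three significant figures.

Trapezoidal AUC_0→8:
  [0→1]: (0.00+54.22)/2 × 1 = 27.11
  [1→3]: (54.22+46.32)/2 × 2 = 100.54
  [3→4]: (46.32+36.27)/2 × 1 = 41.295
  [4→8]: (36.27+12.31)/2 × 4 = 97.16
  Sum = 266.105 mcg/mL·hr
k_e = ln2 / t½ = 0.693147 / 2.53 = 0.2740 hr^-1
Extrapolated tail: C_last / k_e = 12.31 / 0.274 = 44.927
AUC_0→∞ = 266.105 + 44.927 = 311.032 mcg/mL·hr

AUC = 311 mcg/mL·hr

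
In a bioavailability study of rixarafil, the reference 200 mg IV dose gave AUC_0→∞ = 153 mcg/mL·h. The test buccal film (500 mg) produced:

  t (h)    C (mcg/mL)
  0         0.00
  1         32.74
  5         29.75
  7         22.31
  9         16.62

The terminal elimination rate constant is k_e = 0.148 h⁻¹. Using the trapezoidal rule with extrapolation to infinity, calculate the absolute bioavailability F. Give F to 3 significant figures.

F = 0.901

Trapezoidal AUC_0→9 (buccal film):
  [0→1]: (0.00+32.74)/2 × 1 = 16.37
  [1→5]: (32.74+29.75)/2 × 4 = 124.98
  [5→7]: (29.75+22.31)/2 × 2 = 52.06
  [7→9]: (22.31+16.62)/2 × 2 = 38.93
  Sum = 232.34 mcg/mL·h
Tail: C_last/k_e = 16.62/0.148 = 112.297
AUC_0→∞ (buccal film) = 232.34 + 112.297 = 344.637 mcg/mL·h
F = (AUC_ev/D_ev)/(AUC_iv/D_iv) = (344.637/500)/(153/200) = 0.689274/0.765 = 0.9010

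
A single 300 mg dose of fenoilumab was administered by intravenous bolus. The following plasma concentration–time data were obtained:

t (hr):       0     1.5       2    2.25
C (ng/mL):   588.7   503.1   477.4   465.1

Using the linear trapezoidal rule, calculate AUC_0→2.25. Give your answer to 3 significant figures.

Trapezoidal AUC_0→2.25:
  [0→1.5]: (588.7+503.1)/2 × 1.5 = 818.85
  [1.5→2]: (503.1+477.4)/2 × 0.5 = 245.125
  [2→2.25]: (477.4+465.1)/2 × 0.25 = 117.8125
  Sum = 1181.7875 ng/mL·hr

AUC = 1180 ng/mL·hr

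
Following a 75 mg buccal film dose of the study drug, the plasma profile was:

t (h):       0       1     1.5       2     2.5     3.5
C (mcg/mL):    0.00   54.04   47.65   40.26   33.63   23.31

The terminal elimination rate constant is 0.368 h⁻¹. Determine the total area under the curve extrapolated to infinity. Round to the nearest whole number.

AUC = 185 mcg/mL·h

Trapezoidal AUC_0→3.5:
  [0→1]: (0.00+54.04)/2 × 1 = 27.02
  [1→1.5]: (54.04+47.65)/2 × 0.5 = 25.4225
  [1.5→2]: (47.65+40.26)/2 × 0.5 = 21.9775
  [2→2.5]: (40.26+33.63)/2 × 0.5 = 18.4725
  [2.5→3.5]: (33.63+23.31)/2 × 1 = 28.47
  Sum = 121.3625 mcg/mL·h
Extrapolated tail: C_last / k_e = 23.31 / 0.368 = 63.342
AUC_0→∞ = 121.3625 + 63.342 = 184.7045 mcg/mL·h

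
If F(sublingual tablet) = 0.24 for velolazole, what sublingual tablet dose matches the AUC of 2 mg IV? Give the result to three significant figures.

For equal systemic exposure: F × D_ev = D_iv
D_ev = D_iv / F = 2 / 0.24 = 8.33333 mg

D_sublingual = 8.33 mg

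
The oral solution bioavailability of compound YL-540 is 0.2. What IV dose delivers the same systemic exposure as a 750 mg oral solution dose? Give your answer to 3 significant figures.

D_iv = 150 mg

Systemic exposure from an extravascular dose = F × D_ev, so the equivalent IV dose is F × D_ev.
D_iv = F × D_ev = 0.2 × 750 = 150 mg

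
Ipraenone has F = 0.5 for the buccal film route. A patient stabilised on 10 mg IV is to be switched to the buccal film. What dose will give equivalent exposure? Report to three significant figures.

D_buccal = 20.0 mg

For equal systemic exposure: F × D_ev = D_iv
D_ev = D_iv / F = 10 / 0.5 = 20 mg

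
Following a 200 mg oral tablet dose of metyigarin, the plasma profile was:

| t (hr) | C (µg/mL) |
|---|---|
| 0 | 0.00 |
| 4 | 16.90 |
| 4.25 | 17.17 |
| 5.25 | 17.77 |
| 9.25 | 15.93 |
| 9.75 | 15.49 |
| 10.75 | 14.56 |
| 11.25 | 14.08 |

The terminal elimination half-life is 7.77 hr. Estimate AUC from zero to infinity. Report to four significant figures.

AUC = 310.8 µg/mL·hr

Trapezoidal AUC_0→11.25:
  [0→4]: (0.00+16.90)/2 × 4 = 33.8
  [4→4.25]: (16.90+17.17)/2 × 0.25 = 4.25875
  [4.25→5.25]: (17.17+17.77)/2 × 1 = 17.47
  [5.25→9.25]: (17.77+15.93)/2 × 4 = 67.4
  [9.25→9.75]: (15.93+15.49)/2 × 0.5 = 7.855
  [9.75→10.75]: (15.49+14.56)/2 × 1 = 15.025
  [10.75→11.25]: (14.56+14.08)/2 × 0.5 = 7.16
  Sum = 152.96875 µg/mL·hr
k_e = ln2 / t½ = 0.693147 / 7.77 = 0.0892 hr^-1
Extrapolated tail: C_last / k_e = 14.08 / 0.0892 = 157.848
AUC_0→∞ = 152.96875 + 157.848 = 310.81675 µg/mL·hr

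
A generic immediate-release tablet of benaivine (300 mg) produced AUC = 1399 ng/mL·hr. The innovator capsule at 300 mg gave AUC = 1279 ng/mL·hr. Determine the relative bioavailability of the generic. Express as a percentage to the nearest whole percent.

F_rel = (AUC_test/D_test) / (AUC_ref/D_ref)
      = (1399/300) / (1279/300)
      = 4.66333 / 4.26333 = 1.0938 = 109.38%

F_rel = 109%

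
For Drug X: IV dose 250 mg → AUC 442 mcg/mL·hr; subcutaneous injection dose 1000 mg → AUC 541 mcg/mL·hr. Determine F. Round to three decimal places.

F = (AUC_ev / D_ev) / (AUC_iv / D_iv)
  = (541/1000) / (442/250)
  = 0.541 / 1.768 = 0.3060

F = 0.306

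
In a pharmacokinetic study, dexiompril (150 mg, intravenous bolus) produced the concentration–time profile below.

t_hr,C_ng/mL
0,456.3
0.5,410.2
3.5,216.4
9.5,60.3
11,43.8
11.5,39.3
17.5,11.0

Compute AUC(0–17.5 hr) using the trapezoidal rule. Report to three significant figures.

AUC = 2240 ng/mL·hr

Trapezoidal AUC_0→17.5:
  [0→0.5]: (456.3+410.2)/2 × 0.5 = 216.625
  [0.5→3.5]: (410.2+216.4)/2 × 3 = 939.9
  [3.5→9.5]: (216.4+60.3)/2 × 6 = 830.1
  [9.5→11]: (60.3+43.8)/2 × 1.5 = 78.075
  [11→11.5]: (43.8+39.3)/2 × 0.5 = 20.775
  [11.5→17.5]: (39.3+11.0)/2 × 6 = 150.9
  Sum = 2236.375 ng/mL·hr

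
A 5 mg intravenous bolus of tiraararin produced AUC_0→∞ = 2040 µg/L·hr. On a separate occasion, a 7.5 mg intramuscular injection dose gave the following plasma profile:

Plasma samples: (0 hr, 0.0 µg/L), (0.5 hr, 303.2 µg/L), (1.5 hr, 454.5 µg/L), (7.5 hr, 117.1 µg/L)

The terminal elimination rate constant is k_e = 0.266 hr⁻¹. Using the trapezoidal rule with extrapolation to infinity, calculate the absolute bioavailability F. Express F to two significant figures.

Trapezoidal AUC_0→7.5 (intramuscular injection):
  [0→0.5]: (0.0+303.2)/2 × 0.5 = 75.8
  [0.5→1.5]: (303.2+454.5)/2 × 1 = 378.85
  [1.5→7.5]: (454.5+117.1)/2 × 6 = 1714.8
  Sum = 2169.45 µg/L·hr
Tail: C_last/k_e = 117.1/0.266 = 440.226
AUC_0→∞ (intramuscular injection) = 2169.45 + 440.226 = 2609.676 µg/L·hr
F = (AUC_ev/D_ev)/(AUC_iv/D_iv) = (2609.676/7.5)/(2040/5) = 347.9568/408 = 0.8528

F = 0.85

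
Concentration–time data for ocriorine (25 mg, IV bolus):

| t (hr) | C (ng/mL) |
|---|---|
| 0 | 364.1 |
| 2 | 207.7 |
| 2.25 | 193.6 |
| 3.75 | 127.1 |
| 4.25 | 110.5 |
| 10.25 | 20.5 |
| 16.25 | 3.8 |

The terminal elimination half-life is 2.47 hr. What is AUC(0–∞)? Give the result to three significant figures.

AUC = 1400 ng/mL·hr

Trapezoidal AUC_0→16.25:
  [0→2]: (364.1+207.7)/2 × 2 = 571.8
  [2→2.25]: (207.7+193.6)/2 × 0.25 = 50.1625
  [2.25→3.75]: (193.6+127.1)/2 × 1.5 = 240.525
  [3.75→4.25]: (127.1+110.5)/2 × 0.5 = 59.4
  [4.25→10.25]: (110.5+20.5)/2 × 6 = 393.0
  [10.25→16.25]: (20.5+3.8)/2 × 6 = 72.9
  Sum = 1387.7875 ng/mL·hr
k_e = ln2 / t½ = 0.693147 / 2.47 = 0.2806 hr^-1
Extrapolated tail: C_last / k_e = 3.8 / 0.2806 = 13.542
AUC_0→∞ = 1387.7875 + 13.542 = 1401.3295 ng/mL·hr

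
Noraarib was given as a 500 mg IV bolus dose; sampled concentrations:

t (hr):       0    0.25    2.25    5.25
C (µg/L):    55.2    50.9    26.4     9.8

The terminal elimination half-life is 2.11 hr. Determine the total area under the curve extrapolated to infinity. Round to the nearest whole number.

AUC = 175 µg/L·hr

Trapezoidal AUC_0→5.25:
  [0→0.25]: (55.2+50.9)/2 × 0.25 = 13.2625
  [0.25→2.25]: (50.9+26.4)/2 × 2 = 77.3
  [2.25→5.25]: (26.4+9.8)/2 × 3 = 54.3
  Sum = 144.8625 µg/L·hr
k_e = ln2 / t½ = 0.693147 / 2.11 = 0.3285 hr^-1
Extrapolated tail: C_last / k_e = 9.8 / 0.3285 = 29.833
AUC_0→∞ = 144.8625 + 29.833 = 174.6955 µg/L·hr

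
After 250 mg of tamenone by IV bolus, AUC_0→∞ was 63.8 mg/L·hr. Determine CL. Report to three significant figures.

CL = 3.92 L/hr

CL = Dose_iv / AUC_0→∞
   = 250 / 63.8 = 3.9185 L/hr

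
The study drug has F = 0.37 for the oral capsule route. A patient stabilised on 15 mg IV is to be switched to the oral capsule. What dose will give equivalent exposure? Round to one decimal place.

D_oral = 40.5 mg

For equal systemic exposure: F × D_ev = D_iv
D_ev = D_iv / F = 15 / 0.37 = 40.5405 mg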